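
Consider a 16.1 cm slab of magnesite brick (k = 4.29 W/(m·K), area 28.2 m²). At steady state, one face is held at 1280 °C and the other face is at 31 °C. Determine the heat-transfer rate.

Q = kA·ΔT/L = 4.29 × 28.2 × |1280 °C − 31 °C| / 0.161 = 9.39×10^5 W

Q = 939 kW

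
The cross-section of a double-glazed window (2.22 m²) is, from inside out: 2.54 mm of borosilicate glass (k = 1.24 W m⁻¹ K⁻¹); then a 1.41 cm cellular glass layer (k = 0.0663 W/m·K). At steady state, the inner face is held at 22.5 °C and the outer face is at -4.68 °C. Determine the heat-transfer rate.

Q = 281 W

Treat each layer as a resistance in series:
  R_borosilicate glass = L/(kA) = 0.00254/(1.24·2.22) = 9.227×10^-4 K/W
  R_cellular glass = L/(kA) = 0.0141/(0.0663·2.22) = 0.09580 K/W
ΣR = 9.227×10^-4 + 0.09580 = 0.09672 K/W
Q = ΔT/ΣR = (22.5 °C − -4.68 °C)/0.09672 = 281 W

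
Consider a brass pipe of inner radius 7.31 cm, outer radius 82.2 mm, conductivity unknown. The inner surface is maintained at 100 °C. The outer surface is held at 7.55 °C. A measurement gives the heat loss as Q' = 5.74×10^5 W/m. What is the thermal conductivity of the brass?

k = 116 W/m·K

ΣR = ΔT/Q' = |100 − 7.55|/5.74×10^5 = 1.611×10^-4 m·K/W
ln(r₂/r₁)/(2πk) = 1.611×10^-4 ⇒ k = 0.1173/(2π·1.611×10^-4) = 116 W/m·K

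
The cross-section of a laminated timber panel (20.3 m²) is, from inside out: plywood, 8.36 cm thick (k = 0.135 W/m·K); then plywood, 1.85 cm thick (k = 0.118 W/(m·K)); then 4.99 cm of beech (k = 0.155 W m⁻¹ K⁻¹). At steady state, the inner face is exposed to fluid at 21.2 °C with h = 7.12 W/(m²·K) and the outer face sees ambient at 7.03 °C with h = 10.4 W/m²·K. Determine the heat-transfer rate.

Q = 216 W

Resistance network (inner→outer):
  R_conv,in = 1/(hA) = 1/(7.12·20.3) = 0.006919 K/W
  R_plywood = L/(kA) = 0.0836/(0.135·20.3) = 0.03051 K/W
  R_plywood = L/(kA) = 0.0185/(0.118·20.3) = 0.007723 K/W
  R_beech = L/(kA) = 0.0499/(0.155·20.3) = 0.01586 K/W
  R_conv,out = 1/(hA) = 1/(10.4·20.3) = 0.004737 K/W
ΣR = 0.006919 + 0.03051 + 0.007723 + 0.01586 + 0.004737 = 0.06575 K/W
Q = ΔT/ΣR = (21.2 °C − 7.03 °C)/0.06575 = 216 W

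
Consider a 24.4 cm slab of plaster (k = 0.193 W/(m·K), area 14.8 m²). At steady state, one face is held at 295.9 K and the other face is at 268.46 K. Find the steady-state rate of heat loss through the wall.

Q = 321 W

Q = kA·ΔT/L = 0.193 × 14.8 × |295.9 K − 268.46 K| / 0.244 = 321 W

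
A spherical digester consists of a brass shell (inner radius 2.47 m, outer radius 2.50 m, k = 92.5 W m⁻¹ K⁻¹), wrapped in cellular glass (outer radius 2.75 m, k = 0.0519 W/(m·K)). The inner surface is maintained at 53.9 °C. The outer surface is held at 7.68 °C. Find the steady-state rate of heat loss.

Q = 829 W

Resistance network (inner→outer):
  R_brass = (1/2.47 − 1/2.50)/(4πk) = 0.004858/(4π·92.5) = 4.180×10^-6 K/W
  R_cellular glass = (1/2.50 − 1/2.75)/(4πk) = 0.03636/(4π·0.0519) = 0.05576 K/W
ΣR = 4.180×10^-6 + 0.05576 = 0.05576 K/W
Q = ΔT/ΣR = (53.9 °C − 7.68 °C)/0.05576 = 829 W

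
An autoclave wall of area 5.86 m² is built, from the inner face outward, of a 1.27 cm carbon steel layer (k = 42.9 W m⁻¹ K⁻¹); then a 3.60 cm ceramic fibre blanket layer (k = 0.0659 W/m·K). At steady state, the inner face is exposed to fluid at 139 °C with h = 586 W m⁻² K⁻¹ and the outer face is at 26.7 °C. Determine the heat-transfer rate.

Q = 1200 W

Resistance network (inner→outer):
  R_conv,in = 1/(hA) = 1/(586·5.86) = 2.912×10^-4 K/W
  R_carbon steel = L/(kA) = 0.0127/(42.9·5.86) = 5.052×10^-5 K/W
  R_ceramic fibre blanket = L/(kA) = 0.0360/(0.0659·5.86) = 0.09322 K/W
ΣR = 2.912×10^-4 + 5.052×10^-5 + 0.09322 = 0.09356 K/W
Q = ΔT/ΣR = (139 °C − 26.7 °C)/0.09356 = 1200 W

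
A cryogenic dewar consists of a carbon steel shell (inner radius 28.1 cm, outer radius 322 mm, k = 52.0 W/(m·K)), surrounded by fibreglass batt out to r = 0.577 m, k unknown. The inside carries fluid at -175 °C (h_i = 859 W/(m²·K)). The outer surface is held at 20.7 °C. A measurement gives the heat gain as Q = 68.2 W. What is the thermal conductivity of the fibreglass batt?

k = 0.0381 W/m·K

ΣR = ΔT/Q = |-175 − 20.7|/68.2 = 2.870 K/W
Known resistances:
  R_conv,in = 1/(4πr²h) = 1/(4π·0.281²·859) = 0.001173 K/W
  R_carbon steel = (1/0.281 − 1/0.322)/(4πk) = 0.4531/(4π·52.0) = 6.934×10^-4 K/W
R_fibreglass batt = ΣR − ΣR_known = 2.870 − 0.001866 = 2.868 K/W
(1/r₁−1/r₂)/(4πk) = 2.868 ⇒ k = 1.372/(4π·2.868) = 0.0381 W/m·K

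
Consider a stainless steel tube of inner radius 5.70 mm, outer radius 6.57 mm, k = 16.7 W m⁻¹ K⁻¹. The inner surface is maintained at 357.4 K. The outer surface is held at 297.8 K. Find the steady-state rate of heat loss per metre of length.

Q' = 44.0 kW/m

Q' = 2πk·ΔT/ln(r₂/r₁) = 2π × 16.7 × 59.6 / ln(0.00657/0.00570) = 44000 W/m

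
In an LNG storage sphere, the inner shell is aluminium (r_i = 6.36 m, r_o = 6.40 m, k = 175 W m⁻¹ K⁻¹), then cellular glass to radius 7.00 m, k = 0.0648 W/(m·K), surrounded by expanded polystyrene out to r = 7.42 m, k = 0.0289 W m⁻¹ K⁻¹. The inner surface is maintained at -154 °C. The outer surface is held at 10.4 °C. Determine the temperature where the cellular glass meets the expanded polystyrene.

Resistance network (inner→outer):
  R_aluminium = (1/6.36 − 1/6.40)/(4πk) = 9.827×10^-4/(4π·175) = 4.469×10^-7 K/W
  R_cellular glass = (1/6.40 − 1/7.00)/(4πk) = 0.01339/(4π·0.0648) = 0.01645 K/W
  R_expanded polystyrene = (1/7.00 − 1/7.42)/(4πk) = 0.008086/(4π·0.0289) = 0.02227 K/W
ΣR = 4.469×10^-7 + 0.01645 + 0.02227 = 0.03872 K/W
Q = ΔT/ΣR = (-154 °C − 10.4 °C)/0.03872 = -4246 W
From the inner boundary to the cellular glass/expanded polystyrene interface, ΣR_partial = 0.01645 K/W.
T_interface = T_in − Q·ΣR_partial = -154 °C − (-4246)(0.01645) = -84.2 °C

T = -84.2 °C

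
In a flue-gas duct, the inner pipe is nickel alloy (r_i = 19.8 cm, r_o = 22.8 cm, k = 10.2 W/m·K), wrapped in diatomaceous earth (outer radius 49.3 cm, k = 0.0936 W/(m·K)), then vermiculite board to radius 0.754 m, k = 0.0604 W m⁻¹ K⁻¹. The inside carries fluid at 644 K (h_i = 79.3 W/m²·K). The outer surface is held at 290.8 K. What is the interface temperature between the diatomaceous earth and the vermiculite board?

Treat each layer as a resistance in series:
  R'_conv,in = 1/(2πr h) = 1/(2π·0.198·79.3) = 0.01014 m·K/W
  R'_nickel alloy = ln(0.228/0.198)/(2πk) = 0.1411/(2π·10.2) = 0.002201 m·K/W
  R'_diatomaceous earth = ln(0.493/0.228)/(2πk) = 0.7712/(2π·0.0936) = 1.311 m·K/W
  R'_vermiculite board = ln(0.754/0.493)/(2πk) = 0.4249/(2π·0.0604) = 1.120 m·K/W
ΣR = 0.01014 + 0.002201 + 1.311 + 1.120 = 2.443 m·K/W
Q' = ΔT/ΣR = (644 K − 290.8 K)/2.443 = 144.6 W/m
From the inner boundary to the diatomaceous earth/vermiculite board interface, ΣR_partial = 1.323 m·K/W.
T_interface = T_in − Q'·ΣR_partial = 644 K − (144.6)(1.323) = 453 K

T = 453 K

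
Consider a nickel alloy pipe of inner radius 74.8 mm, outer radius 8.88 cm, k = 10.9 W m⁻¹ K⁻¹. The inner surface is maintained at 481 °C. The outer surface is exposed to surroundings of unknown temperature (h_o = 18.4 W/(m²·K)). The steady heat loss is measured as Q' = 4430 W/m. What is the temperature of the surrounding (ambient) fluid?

Sum the resistances:
  R'_nickel alloy = ln(0.0888/0.0748)/(2πk) = 0.1716/(2π·10.9) = 0.002505 m·K/W
  R'_conv,out = 1/(2πr h) = 1/(2π·0.0888·18.4) = 0.09741 m·K/W
ΣR = 0.09991 m·K/W
ΔT = Q'·ΣR = 4430 × 0.09991 = 442.6 K
Heat flows outward, so T_out = T_in − ΔT = 481 − 442.6 = 38.4 °C

T_out = 38.4 °C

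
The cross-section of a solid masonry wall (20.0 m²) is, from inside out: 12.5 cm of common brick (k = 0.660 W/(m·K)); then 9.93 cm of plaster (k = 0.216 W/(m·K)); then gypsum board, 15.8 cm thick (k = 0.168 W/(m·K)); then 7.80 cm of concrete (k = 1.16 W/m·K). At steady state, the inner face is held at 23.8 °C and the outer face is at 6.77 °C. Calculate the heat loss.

Series thermal resistances, inner to outer:
  R_common brick = L/(kA) = 0.125/(0.660·20.0) = 0.009470 K/W
  R_plaster = L/(kA) = 0.0993/(0.216·20.0) = 0.02299 K/W
  R_gypsum board = L/(kA) = 0.158/(0.168·20.0) = 0.04702 K/W
  R_concrete = L/(kA) = 0.0780/(1.16·20.0) = 0.003362 K/W
ΣR = 0.009470 + 0.02299 + 0.04702 + 0.003362 = 0.08284 K/W
Q = ΔT/ΣR = (23.8 °C − 6.77 °C)/0.08284 = 206 W

Q = 206 W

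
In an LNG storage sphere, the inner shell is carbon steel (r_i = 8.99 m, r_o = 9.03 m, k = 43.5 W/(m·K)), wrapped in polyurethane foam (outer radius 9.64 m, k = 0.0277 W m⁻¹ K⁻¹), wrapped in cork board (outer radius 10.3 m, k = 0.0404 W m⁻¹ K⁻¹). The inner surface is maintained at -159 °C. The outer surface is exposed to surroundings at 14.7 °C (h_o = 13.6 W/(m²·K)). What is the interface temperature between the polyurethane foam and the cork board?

T = -53.9 °C

Treat each layer as a resistance in series:
  R_carbon steel = (1/8.99 − 1/9.03)/(4πk) = 4.927×10^-4/(4π·43.5) = 9.014×10^-7 K/W
  R_polyurethane foam = (1/9.03 − 1/9.64)/(4πk) = 0.007008/(4π·0.0277) = 0.02013 K/W
  R_cork board = (1/9.64 − 1/10.3)/(4πk) = 0.006647/(4π·0.0404) = 0.01309 K/W
  R_conv,out = 1/(4πr²h) = 1/(4π·10.3²·13.6) = 5.515×10^-5 K/W
ΣR = 9.014×10^-7 + 0.02013 + 0.01309 + 5.515×10^-5 = 0.03328 K/W
Q = ΔT/ΣR = (-159 °C − 14.7 °C)/0.03328 = -5219 W
From the inner boundary to the polyurethane foam/cork board interface, ΣR_partial = 0.02013 K/W.
T_interface = T_in − Q·ΣR_partial = -159 °C − (-5219)(0.02013) = -53.9 °C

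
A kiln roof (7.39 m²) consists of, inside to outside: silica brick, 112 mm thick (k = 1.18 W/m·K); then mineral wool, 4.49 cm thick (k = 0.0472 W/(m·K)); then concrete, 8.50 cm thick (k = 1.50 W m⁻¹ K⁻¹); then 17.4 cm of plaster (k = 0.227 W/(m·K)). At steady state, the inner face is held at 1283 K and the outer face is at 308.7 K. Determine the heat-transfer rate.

Treat each layer as a resistance in series:
  R_silica brick = L/(kA) = 0.112/(1.18·7.39) = 0.01284 K/W
  R_mineral wool = L/(kA) = 0.0449/(0.0472·7.39) = 0.1287 K/W
  R_concrete = L/(kA) = 0.0850/(1.50·7.39) = 0.007668 K/W
  R_plaster = L/(kA) = 0.174/(0.227·7.39) = 0.1037 K/W
ΣR = 0.01284 + 0.1287 + 0.007668 + 0.1037 = 0.2529 K/W
Q = ΔT/ΣR = (1283 K − 308.7 K)/0.2529 = 3850 W

Q = 3.85 kW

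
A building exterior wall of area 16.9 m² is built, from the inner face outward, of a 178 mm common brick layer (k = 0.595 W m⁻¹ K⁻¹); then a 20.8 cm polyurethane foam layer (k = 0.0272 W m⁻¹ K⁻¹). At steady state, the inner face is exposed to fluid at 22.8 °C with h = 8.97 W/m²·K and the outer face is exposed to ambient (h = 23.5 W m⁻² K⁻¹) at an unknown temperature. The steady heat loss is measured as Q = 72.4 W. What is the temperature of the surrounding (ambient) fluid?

T_out = -11.9 °C

Series resistances:
  R_conv,in = 1/(hA) = 1/(8.97·16.9) = 0.006597 K/W
  R_common brick = L/(kA) = 0.178/(0.595·16.9) = 0.01770 K/W
  R_polyurethane foam = L/(kA) = 0.208/(0.0272·16.9) = 0.4525 K/W
  R_conv,out = 1/(hA) = 1/(23.5·16.9) = 0.002518 K/W
ΣR = 0.4793 K/W
ΔT = Q·ΣR = 72.4 × 0.4793 = 34.70 K
Heat flows outward, so T_out = T_in − ΔT = 22.8 − 34.70 = -11.9 °C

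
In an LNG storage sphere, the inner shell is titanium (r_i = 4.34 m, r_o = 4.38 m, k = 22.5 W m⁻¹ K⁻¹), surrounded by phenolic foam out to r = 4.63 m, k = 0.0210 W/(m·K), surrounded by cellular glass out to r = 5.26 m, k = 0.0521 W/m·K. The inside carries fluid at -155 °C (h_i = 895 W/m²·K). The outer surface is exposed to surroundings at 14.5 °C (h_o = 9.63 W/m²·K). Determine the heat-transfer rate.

Treat each layer as a resistance in series:
  R_conv,in = 1/(4πr²h) = 1/(4π·4.34²·895) = 4.720×10^-6 K/W
  R_titanium = (1/4.34 − 1/4.38)/(4πk) = 0.002104/(4π·22.5) = 7.442×10^-6 K/W
  R_phenolic foam = (1/4.38 − 1/4.63)/(4πk) = 0.01233/(4π·0.0210) = 0.04671 K/W
  R_cellular glass = (1/4.63 − 1/5.26)/(4πk) = 0.02587/(4π·0.0521) = 0.03951 K/W
  R_conv,out = 1/(4πr²h) = 1/(4π·5.26²·9.63) = 2.987×10^-4 K/W
ΣR = 4.720×10^-6 + 7.442×10^-6 + 0.04671 + 0.03951 + 2.987×10^-4 = 0.08653 K/W
Q = ΔT/ΣR = (-155 °C − 14.5 °C)/0.08653 = -1960 W
(Negative Q ⇒ heat flows inward; heat gain = 1960 W.)

Q = 1960 W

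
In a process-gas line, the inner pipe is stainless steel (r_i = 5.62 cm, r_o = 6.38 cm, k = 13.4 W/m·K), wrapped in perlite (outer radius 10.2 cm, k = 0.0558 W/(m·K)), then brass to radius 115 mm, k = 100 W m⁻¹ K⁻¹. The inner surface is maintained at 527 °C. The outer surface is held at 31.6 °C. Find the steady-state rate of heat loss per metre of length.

Q' = 370 W/m

Series thermal resistances, inner to outer:
  R'_stainless steel = ln(0.0638/0.0562)/(2πk) = 0.1268/(2π·13.4) = 0.001506 m·K/W
  R'_perlite = ln(0.102/0.0638)/(2πk) = 0.4692/(2π·0.0558) = 1.338 m·K/W
  R'_brass = ln(0.115/0.102)/(2πk) = 0.1200/(2π·100) = 1.909×10^-4 m·K/W
ΣR = 0.001506 + 1.338 + 1.909×10^-4 = 1.340 m·K/W
Q' = ΔT/ΣR = (527 °C − 31.6 °C)/1.340 = 370 W/m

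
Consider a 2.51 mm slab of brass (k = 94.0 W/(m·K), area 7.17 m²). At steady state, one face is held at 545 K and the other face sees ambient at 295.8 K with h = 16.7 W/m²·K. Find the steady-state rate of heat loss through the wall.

Resistance network (inner→outer):
  R_brass = L/(kA) = 0.00251/(94.0·7.17) = 3.724×10^-6 K/W
  R_conv,out = 1/(hA) = 1/(16.7·7.17) = 0.008351 K/W
ΣR = 3.724×10^-6 + 0.008351 = 0.008355 K/W
Q = ΔT/ΣR = (545 K − 295.8 K)/0.008355 = 29800 W

Q = 29800 W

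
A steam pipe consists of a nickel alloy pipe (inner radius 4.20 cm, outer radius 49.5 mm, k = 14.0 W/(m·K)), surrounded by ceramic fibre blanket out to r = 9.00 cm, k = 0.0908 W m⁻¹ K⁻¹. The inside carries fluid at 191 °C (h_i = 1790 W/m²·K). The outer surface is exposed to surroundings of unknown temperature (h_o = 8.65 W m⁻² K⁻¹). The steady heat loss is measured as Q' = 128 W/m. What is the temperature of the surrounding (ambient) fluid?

T_out = 30.2 °C

Series resistances:
  R'_conv,in = 1/(2πr h) = 1/(2π·0.0420·1790) = 0.002117 m·K/W
  R'_nickel alloy = ln(0.0495/0.0420)/(2πk) = 0.1643/(2π·14.0) = 0.001868 m·K/W
  R'_ceramic fibre blanket = ln(0.0900/0.0495)/(2πk) = 0.5978/(2π·0.0908) = 1.048 m·K/W
  R'_conv,out = 1/(2πr h) = 1/(2π·0.0900·8.65) = 0.2044 m·K/W
ΣR = 1.256 m·K/W
ΔT = Q'·ΣR = 128 × 1.256 = 160.8 K
Heat flows outward, so T_out = T_in − ΔT = 191 − 160.8 = 30.2 °C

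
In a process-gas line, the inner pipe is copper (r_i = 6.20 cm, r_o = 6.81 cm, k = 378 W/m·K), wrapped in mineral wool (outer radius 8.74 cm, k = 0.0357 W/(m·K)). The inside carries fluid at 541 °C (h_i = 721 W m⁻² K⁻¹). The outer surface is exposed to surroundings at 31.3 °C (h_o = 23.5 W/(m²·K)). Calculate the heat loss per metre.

Q' = 427 W/m

Series thermal resistances, inner to outer:
  R'_conv,in = 1/(2πr h) = 1/(2π·0.0620·721) = 0.003560 m·K/W
  R'_copper = ln(0.0681/0.0620)/(2πk) = 0.09384/(2π·378) = 3.951×10^-5 m·K/W
  R'_mineral wool = ln(0.0874/0.0681)/(2πk) = 0.2495/(2π·0.0357) = 1.112 m·K/W
  R'_conv,out = 1/(2πr h) = 1/(2π·0.0874·23.5) = 0.07749 m·K/W
ΣR = 0.003560 + 3.951×10^-5 + 1.112 + 0.07749 = 1.193 m·K/W
Q' = ΔT/ΣR = (541 °C − 31.3 °C)/1.193 = 427 W/m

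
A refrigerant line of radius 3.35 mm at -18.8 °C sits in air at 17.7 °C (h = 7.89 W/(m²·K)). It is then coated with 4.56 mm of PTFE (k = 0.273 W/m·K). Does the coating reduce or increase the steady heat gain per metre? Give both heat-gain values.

increases: 6.06 → 12.0 W/m

Critical radius for a cylinder: r_cr = k/h = 0.0346 m = 3.46 cm.
Outer radius after coating: r₂ = 0.00335 + 0.00456 = 0.00791 m.
Since r₁ < r_cr and r₂ ≤ r_cr, the coating moves toward the maximum at r_cr — heat gain rises.
Bare: R = 1/(2πr₁h) = 6.021 m·K/W; Q = 36.5/6.021 = 6.06 W/m.
Coated: R = R_cond + R_conv = 3.051 m·K/W; Q = 36.5/3.051 = 12.0 W/m.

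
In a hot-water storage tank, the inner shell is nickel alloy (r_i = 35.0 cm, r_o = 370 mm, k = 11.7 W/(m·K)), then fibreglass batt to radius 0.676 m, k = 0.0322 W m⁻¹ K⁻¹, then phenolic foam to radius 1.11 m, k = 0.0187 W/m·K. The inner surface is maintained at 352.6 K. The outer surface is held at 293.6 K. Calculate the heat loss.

Q = 10.8 W

Treat each layer as a resistance in series:
  R_nickel alloy = (1/0.350 − 1/0.370)/(4πk) = 0.1544/(4π·11.7) = 0.001050 K/W
  R_fibreglass batt = (1/0.370 − 1/0.676)/(4πk) = 1.223/(4π·0.0322) = 3.023 K/W
  R_phenolic foam = (1/0.676 − 1/1.11)/(4πk) = 0.5784/(4π·0.0187) = 2.461 K/W
ΣR = 0.001050 + 3.023 + 2.461 = 5.485 K/W
Q = ΔT/ΣR = (352.6 K − 293.6 K)/5.485 = 10.8 W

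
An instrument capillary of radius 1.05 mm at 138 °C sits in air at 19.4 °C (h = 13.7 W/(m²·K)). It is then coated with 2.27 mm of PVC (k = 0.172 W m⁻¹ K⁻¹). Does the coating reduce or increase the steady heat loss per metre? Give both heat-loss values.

increases: 10.7 → 26.0 W/m

Critical radius for a cylinder: r_cr = k/h = 0.0126 m = 1.26 cm.
Outer radius after coating: r₂ = 0.00105 + 0.00227 = 0.00332 m.
Since r₁ < r_cr and r₂ ≤ r_cr, the coating moves toward the maximum at r_cr — heat loss rises.
Bare: R = 1/(2πr₁h) = 11.06 m·K/W; Q = 118.6/11.06 = 10.7 W/m.
Coated: R = R_cond + R_conv = 4.564 m·K/W; Q = 118.6/4.564 = 26.0 W/m.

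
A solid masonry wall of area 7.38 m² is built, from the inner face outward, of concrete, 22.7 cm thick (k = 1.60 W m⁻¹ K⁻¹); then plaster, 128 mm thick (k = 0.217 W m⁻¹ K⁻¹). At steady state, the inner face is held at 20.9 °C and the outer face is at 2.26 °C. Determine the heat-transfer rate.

Treat each layer as a resistance in series:
  R_concrete = L/(kA) = 0.227/(1.60·7.38) = 0.01922 K/W
  R_plaster = L/(kA) = 0.128/(0.217·7.38) = 0.07993 K/W
ΣR = 0.01922 + 0.07993 = 0.09915 K/W
Q = ΔT/ΣR = (20.9 °C − 2.26 °C)/0.09915 = 188 W

Q = 188 W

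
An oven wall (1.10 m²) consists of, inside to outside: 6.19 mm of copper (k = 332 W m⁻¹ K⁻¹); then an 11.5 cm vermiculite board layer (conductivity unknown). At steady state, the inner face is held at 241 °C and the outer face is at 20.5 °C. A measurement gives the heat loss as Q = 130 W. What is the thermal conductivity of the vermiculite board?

ΣR = ΔT/Q = |241 − 20.5|/130 = 1.696 K/W
Known resistances:
  R_copper = L/(kA) = 0.00619/(332·1.10) = 1.695×10^-5 K/W
R_vermiculite board = ΣR − ΣR_known = 1.696 − 1.695×10^-5 = 1.696 K/W
L/(kA) = 1.696 ⇒ k = 0.115/(1.696·1.10) = 0.0616 W/m·K

k = 0.0616 W/m·K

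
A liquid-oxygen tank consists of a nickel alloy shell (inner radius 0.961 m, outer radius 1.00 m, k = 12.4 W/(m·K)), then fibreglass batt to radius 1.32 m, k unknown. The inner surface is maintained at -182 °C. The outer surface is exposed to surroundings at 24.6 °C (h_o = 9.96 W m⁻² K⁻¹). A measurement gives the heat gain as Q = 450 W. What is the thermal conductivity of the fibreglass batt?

ΣR = ΔT/Q = |-182 − 24.6|/450 = 0.4591 K/W
Known resistances:
  R_nickel alloy = (1/0.961 − 1/1.00)/(4πk) = 0.04058/(4π·12.4) = 2.604×10^-4 K/W
  R_conv,out = 1/(4πr²h) = 1/(4π·1.32²·9.96) = 0.004585 K/W
R_fibreglass batt = ΣR − ΣR_known = 0.4591 − 0.004845 = 0.4543 K/W
(1/r₁−1/r₂)/(4πk) = 0.4543 ⇒ k = 0.2424/(4π·0.4543) = 0.0425 W/m·K

k = 0.0425 W/m·K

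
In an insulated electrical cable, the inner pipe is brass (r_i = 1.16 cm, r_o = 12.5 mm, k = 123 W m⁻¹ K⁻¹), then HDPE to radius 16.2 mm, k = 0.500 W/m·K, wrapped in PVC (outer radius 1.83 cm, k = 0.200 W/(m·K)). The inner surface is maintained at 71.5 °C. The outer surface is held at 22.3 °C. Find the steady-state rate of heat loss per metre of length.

Q' = 274 W/m

Treat each layer as a resistance in series:
  R'_brass = ln(0.0125/0.0116)/(2πk) = 0.07472/(2π·123) = 9.669×10^-5 m·K/W
  R'_HDPE = ln(0.0162/0.0125)/(2πk) = 0.2593/(2π·0.500) = 0.08253 m·K/W
  R'_PVC = ln(0.0183/0.0162)/(2πk) = 0.1219/(2π·0.200) = 0.09700 m·K/W
ΣR = 9.669×10^-5 + 0.08253 + 0.09700 = 0.1796 m·K/W
Q' = ΔT/ΣR = (71.5 °C − 22.3 °C)/0.1796 = 274 W/m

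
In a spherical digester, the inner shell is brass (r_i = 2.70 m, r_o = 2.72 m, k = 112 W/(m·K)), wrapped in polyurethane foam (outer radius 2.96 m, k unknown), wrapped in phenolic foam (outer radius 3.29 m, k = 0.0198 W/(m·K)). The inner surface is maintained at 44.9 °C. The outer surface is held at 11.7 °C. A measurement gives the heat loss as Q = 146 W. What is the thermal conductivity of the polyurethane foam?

k = 0.0260 W/m·K

ΣR = ΔT/Q = |44.9 − 11.7|/146 = 0.2274 K/W
Known resistances:
  R_brass = (1/2.70 − 1/2.72)/(4πk) = 0.002723/(4π·112) = 1.935×10^-6 K/W
  R_phenolic foam = (1/2.96 − 1/3.29)/(4πk) = 0.03389/(4π·0.0198) = 0.1362 K/W
R_polyurethane foam = ΣR − ΣR_known = 0.2274 − 0.1362 = 0.09120 K/W
(1/r₁−1/r₂)/(4πk) = 0.09120 ⇒ k = 0.02981/(4π·0.09120) = 0.0260 W/m·K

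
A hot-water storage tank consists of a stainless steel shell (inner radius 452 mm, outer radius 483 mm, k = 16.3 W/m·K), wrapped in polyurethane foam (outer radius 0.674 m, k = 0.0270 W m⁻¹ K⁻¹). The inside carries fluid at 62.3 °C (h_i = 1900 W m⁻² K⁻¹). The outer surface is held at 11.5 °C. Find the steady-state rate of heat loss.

Resistance network (inner→outer):
  R_conv,in = 1/(4πr²h) = 1/(4π·0.452²·1900) = 2.050×10^-4 K/W
  R_stainless steel = (1/0.452 − 1/0.483)/(4πk) = 0.1420/(4π·16.3) = 6.932×10^-4 K/W
  R_polyurethane foam = (1/0.483 − 1/0.674)/(4πk) = 0.5867/(4π·0.0270) = 1.729 K/W
ΣR = 2.050×10^-4 + 6.932×10^-4 + 1.729 = 1.730 K/W
Q = ΔT/ΣR = (62.3 °C − 11.5 °C)/1.730 = 29.4 W

Q = 29.4 W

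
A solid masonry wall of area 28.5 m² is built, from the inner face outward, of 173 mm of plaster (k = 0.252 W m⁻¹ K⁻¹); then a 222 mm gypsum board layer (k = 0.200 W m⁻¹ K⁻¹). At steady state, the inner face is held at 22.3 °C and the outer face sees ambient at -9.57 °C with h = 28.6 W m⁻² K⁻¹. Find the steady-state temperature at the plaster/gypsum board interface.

Resistance network (inner→outer):
  R_plaster = L/(kA) = 0.173/(0.252·28.5) = 0.02409 K/W
  R_gypsum board = L/(kA) = 0.222/(0.200·28.5) = 0.03895 K/W
  R_conv,out = 1/(hA) = 1/(28.6·28.5) = 0.001227 K/W
ΣR = 0.02409 + 0.03895 + 0.001227 = 0.06427 K/W
Q = ΔT/ΣR = (22.3 °C − -9.57 °C)/0.06427 = 495.9 W
From the inner boundary to the plaster/gypsum board interface, ΣR_partial = 0.02409 K/W.
T_interface = T_in − Q·ΣR_partial = 22.3 °C − (495.9)(0.02409) = 10.4 °C

T = 10.4 °C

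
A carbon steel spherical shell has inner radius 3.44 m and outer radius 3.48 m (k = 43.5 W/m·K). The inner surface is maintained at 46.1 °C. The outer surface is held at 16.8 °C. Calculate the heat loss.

Q = 4.79×10^6 W

Q = 4πk·ΔT/(1/r₁ − 1/r₂) = 4π × 43.5 × 29.3 / (1/3.44 − 1/3.48) = 4.79×10^6 W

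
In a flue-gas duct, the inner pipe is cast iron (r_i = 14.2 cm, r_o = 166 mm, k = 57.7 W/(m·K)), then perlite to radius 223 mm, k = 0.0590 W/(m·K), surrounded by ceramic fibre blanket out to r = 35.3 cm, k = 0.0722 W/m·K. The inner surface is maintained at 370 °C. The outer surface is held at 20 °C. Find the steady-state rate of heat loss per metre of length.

Q' = 193 W/m

Treat each layer as a resistance in series:
  R'_cast iron = ln(0.166/0.142)/(2πk) = 0.1562/(2π·57.7) = 4.307×10^-4 m·K/W
  R'_perlite = ln(0.223/0.166)/(2πk) = 0.2952/(2π·0.0590) = 0.7963 m·K/W
  R'_ceramic fibre blanket = ln(0.353/0.223)/(2πk) = 0.4593/(2π·0.0722) = 1.012 m·K/W
ΣR = 4.307×10^-4 + 0.7963 + 1.012 = 1.809 m·K/W
Q' = ΔT/ΣR = (370 °C − 20 °C)/1.809 = 193 W/m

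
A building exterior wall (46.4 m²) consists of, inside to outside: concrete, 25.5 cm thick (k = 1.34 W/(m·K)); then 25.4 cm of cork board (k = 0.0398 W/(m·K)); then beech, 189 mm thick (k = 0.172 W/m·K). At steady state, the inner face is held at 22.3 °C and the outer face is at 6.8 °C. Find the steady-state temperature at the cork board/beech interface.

T = 9.02 °C

Treat each layer as a resistance in series:
  R_concrete = L/(kA) = 0.255/(1.34·46.4) = 0.004101 K/W
  R_cork board = L/(kA) = 0.254/(0.0398·46.4) = 0.1375 K/W
  R_beech = L/(kA) = 0.189/(0.172·46.4) = 0.02368 K/W
ΣR = 0.004101 + 0.1375 + 0.02368 = 0.1653 K/W
Q = ΔT/ΣR = (22.3 °C − 6.8 °C)/0.1653 = 93.77 W
From the inner boundary to the cork board/beech interface, ΣR_partial = 0.1416 K/W.
T_interface = T_in − Q·ΣR_partial = 22.3 °C − (93.77)(0.1416) = 9.02 °C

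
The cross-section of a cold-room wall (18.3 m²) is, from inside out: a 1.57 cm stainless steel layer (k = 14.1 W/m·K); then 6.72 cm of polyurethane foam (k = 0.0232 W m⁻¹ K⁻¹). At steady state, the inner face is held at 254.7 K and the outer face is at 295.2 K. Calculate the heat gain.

Q = 256 W

Series thermal resistances, inner to outer:
  R_stainless steel = L/(kA) = 0.0157/(14.1·18.3) = 6.085×10^-5 K/W
  R_polyurethane foam = L/(kA) = 0.0672/(0.0232·18.3) = 0.1583 K/W
ΣR = 6.085×10^-5 + 0.1583 = 0.1584 K/W
Q = ΔT/ΣR = (254.7 K − 295.2 K)/0.1584 = -256 W
(Negative Q ⇒ heat flows inward; heat gain = 256 W.)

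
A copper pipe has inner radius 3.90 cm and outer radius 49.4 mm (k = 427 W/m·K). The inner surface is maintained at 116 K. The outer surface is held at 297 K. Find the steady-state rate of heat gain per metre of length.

Q' = 2πk·ΔT/ln(r₂/r₁) = 2π × 427 × 181 / ln(0.0494/0.0390) = 2.05×10^6 W/m

Q' = 2050 kW/m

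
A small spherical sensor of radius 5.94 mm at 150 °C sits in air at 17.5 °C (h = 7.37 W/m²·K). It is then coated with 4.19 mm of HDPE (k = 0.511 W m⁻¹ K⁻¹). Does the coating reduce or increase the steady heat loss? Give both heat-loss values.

Critical radius for a sphere: r_cr = 2k/h = 0.139 m = 13.9 cm.
Outer radius after coating: r₂ = 0.00594 + 0.00419 = 0.01013 m.
Since r₁ < r_cr and r₂ ≤ r_cr, the coating moves toward the maximum at r_cr — heat loss rises.
Bare: R = 1/(4πr₁²h) = 306.0 K/W; Q = 132.5/306.0 = 0.433 W.
Coated: R = R_cond + R_conv = 116.1 K/W; Q = 132.5/116.1 = 1.14 W.

increases: 0.433 → 1.14 W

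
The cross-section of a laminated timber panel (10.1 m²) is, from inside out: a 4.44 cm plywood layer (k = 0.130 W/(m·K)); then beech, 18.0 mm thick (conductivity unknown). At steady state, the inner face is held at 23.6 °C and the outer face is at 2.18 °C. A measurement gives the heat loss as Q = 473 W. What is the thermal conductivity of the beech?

k = 0.155 W/m·K

ΣR = ΔT/Q = |23.6 − 2.18|/473 = 0.04529 K/W
Known resistances:
  R_plywood = L/(kA) = 0.0444/(0.130·10.1) = 0.03382 K/W
R_beech = ΣR − ΣR_known = 0.04529 − 0.03382 = 0.01147 K/W
L/(kA) = 0.01147 ⇒ k = 0.0180/(0.01147·10.1) = 0.155 W/m·K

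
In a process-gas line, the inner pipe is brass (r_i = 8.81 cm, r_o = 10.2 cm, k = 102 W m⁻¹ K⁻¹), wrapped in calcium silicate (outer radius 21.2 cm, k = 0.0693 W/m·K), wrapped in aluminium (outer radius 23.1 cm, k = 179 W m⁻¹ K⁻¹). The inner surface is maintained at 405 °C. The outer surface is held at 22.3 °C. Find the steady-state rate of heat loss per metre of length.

Series thermal resistances, inner to outer:
  R'_brass = ln(0.102/0.0881)/(2πk) = 0.1465/(2π·102) = 2.286×10^-4 m·K/W
  R'_calcium silicate = ln(0.212/0.102)/(2πk) = 0.7316/(2π·0.0693) = 1.680 m·K/W
  R'_aluminium = ln(0.231/0.212)/(2πk) = 0.08583/(2π·179) = 7.632×10^-5 m·K/W
ΣR = 2.286×10^-4 + 1.680 + 7.632×10^-5 = 1.680 m·K/W
Q' = ΔT/ΣR = (405 °C − 22.3 °C)/1.680 = 228 W/m

Q' = 228 W/m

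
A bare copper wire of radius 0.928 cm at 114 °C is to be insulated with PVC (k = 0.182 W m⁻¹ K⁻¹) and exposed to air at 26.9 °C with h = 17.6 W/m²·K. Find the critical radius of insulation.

For a cylinder, r_cr = k_ins/h = 0.182/17.6 = 0.0103 m = 1.03 cm

r_cr = 1.03 cm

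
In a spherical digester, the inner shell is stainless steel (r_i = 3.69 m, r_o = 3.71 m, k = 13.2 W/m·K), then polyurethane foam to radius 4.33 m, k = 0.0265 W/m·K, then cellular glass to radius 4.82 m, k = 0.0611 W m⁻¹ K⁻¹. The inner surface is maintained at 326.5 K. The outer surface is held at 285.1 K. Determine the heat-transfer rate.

Series thermal resistances, inner to outer:
  R_stainless steel = (1/3.69 − 1/3.71)/(4πk) = 0.001461/(4π·13.2) = 8.807×10^-6 K/W
  R_polyurethane foam = (1/3.71 − 1/4.33)/(4πk) = 0.03859/(4π·0.0265) = 0.1159 K/W
  R_cellular glass = (1/4.33 − 1/4.82)/(4πk) = 0.02348/(4π·0.0611) = 0.03058 K/W
ΣR = 8.807×10^-6 + 0.1159 + 0.03058 = 0.1465 K/W
Q = ΔT/ΣR = (326.5 K − 285.1 K)/0.1465 = 283 W

Q = 283 W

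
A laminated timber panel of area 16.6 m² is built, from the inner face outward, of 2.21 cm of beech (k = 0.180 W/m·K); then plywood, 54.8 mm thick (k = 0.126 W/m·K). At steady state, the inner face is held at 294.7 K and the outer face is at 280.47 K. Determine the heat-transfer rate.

Q = 424 W

Series thermal resistances, inner to outer:
  R_beech = L/(kA) = 0.0221/(0.180·16.6) = 0.007396 K/W
  R_plywood = L/(kA) = 0.0548/(0.126·16.6) = 0.02620 K/W
ΣR = 0.007396 + 0.02620 = 0.03360 K/W
Q = ΔT/ΣR = (294.7 K − 280.47 K)/0.03360 = 424 W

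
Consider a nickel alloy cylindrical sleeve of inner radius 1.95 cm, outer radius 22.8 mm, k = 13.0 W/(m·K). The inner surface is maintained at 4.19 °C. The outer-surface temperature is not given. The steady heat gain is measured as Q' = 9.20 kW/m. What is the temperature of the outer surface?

T_out = 21.8 °C

Sum the resistances:
  R'_nickel alloy = ln(0.0228/0.0195)/(2πk) = 0.1563/(2π·13.0) = 0.001914 m·K/W
ΣR = 0.001914 m·K/W
ΔT = Q'·ΣR = 9200 × 0.001914 = 17.61 K
Heat flows inward, so T_out = T_in + ΔT = 4.19 + 17.61 = 21.8 °C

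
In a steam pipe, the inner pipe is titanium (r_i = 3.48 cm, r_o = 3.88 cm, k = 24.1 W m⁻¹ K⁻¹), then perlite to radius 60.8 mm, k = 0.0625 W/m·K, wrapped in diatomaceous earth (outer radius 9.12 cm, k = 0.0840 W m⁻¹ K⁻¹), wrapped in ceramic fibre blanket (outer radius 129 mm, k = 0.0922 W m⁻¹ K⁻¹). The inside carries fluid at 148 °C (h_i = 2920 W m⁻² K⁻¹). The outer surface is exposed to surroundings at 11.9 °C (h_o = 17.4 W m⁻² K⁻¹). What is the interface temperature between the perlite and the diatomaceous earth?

T = 87.6 °C

Treat each layer as a resistance in series:
  R'_conv,in = 1/(2πr h) = 1/(2π·0.0348·2920) = 0.001566 m·K/W
  R'_titanium = ln(0.0388/0.0348)/(2πk) = 0.1088/(2π·24.1) = 7.185×10^-4 m·K/W
  R'_perlite = ln(0.0608/0.0388)/(2πk) = 0.4492/(2π·0.0625) = 1.144 m·K/W
  R'_diatomaceous earth = ln(0.0912/0.0608)/(2πk) = 0.4055/(2π·0.0840) = 0.7682 m·K/W
  R'_ceramic fibre blanket = ln(0.129/0.0912)/(2πk) = 0.3468/(2π·0.0922) = 0.5986 m·K/W
  R'_conv,out = 1/(2πr h) = 1/(2π·0.129·17.4) = 0.07091 m·K/W
ΣR = 0.001566 + 7.185×10^-4 + 1.144 + 0.7682 + 0.5986 + 0.07091 = 2.584 m·K/W
Q' = ΔT/ΣR = (148 °C − 11.9 °C)/2.584 = 52.67 W/m
From the inner boundary to the perlite/diatomaceous earth interface, ΣR_partial = 1.146 m·K/W.
T_interface = T_in − Q'·ΣR_partial = 148 °C − (52.67)(1.146) = 87.6 °C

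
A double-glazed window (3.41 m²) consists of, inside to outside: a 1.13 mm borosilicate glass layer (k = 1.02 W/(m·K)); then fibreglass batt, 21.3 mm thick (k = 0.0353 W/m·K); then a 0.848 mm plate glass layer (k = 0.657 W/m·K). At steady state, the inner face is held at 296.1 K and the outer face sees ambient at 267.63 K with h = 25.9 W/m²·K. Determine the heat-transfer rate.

Q = 151 W

Resistance network (inner→outer):
  R_borosilicate glass = L/(kA) = 0.00113/(1.02·3.41) = 3.249×10^-4 K/W
  R_fibreglass batt = L/(kA) = 0.0213/(0.0353·3.41) = 0.1769 K/W
  R_plate glass = L/(kA) = 8.48×10^-4/(0.657·3.41) = 3.785×10^-4 K/W
  R_conv,out = 1/(hA) = 1/(25.9·3.41) = 0.01132 K/W
ΣR = 3.249×10^-4 + 0.1769 + 3.785×10^-4 + 0.01132 = 0.1889 K/W
Q = ΔT/ΣR = (296.1 K − 267.63 K)/0.1889 = 151 W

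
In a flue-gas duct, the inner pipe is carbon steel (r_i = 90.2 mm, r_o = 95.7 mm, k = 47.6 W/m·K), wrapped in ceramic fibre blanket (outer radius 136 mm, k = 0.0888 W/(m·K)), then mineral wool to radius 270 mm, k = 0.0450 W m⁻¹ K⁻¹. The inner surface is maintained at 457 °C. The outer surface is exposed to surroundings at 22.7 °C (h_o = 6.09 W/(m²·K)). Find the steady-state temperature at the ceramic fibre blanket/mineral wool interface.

T = 370 °C

Treat each layer as a resistance in series:
  R'_carbon steel = ln(0.0957/0.0902)/(2πk) = 0.05919/(2π·47.6) = 1.979×10^-4 m·K/W
  R'_ceramic fibre blanket = ln(0.136/0.0957)/(2πk) = 0.3514/(2π·0.0888) = 0.6299 m·K/W
  R'_mineral wool = ln(0.270/0.136)/(2πk) = 0.6858/(2π·0.0450) = 2.425 m·K/W
  R'_conv,out = 1/(2πr h) = 1/(2π·0.270·6.09) = 0.09679 m·K/W
ΣR = 1.979×10^-4 + 0.6299 + 2.425 + 0.09679 = 3.152 m·K/W
Q' = ΔT/ΣR = (457 °C − 22.7 °C)/3.152 = 137.8 W/m
From the inner boundary to the ceramic fibre blanket/mineral wool interface, ΣR_partial = 0.6301 m·K/W.
T_interface = T_in − Q'·ΣR_partial = 457 °C − (137.8)(0.6301) = 370 °C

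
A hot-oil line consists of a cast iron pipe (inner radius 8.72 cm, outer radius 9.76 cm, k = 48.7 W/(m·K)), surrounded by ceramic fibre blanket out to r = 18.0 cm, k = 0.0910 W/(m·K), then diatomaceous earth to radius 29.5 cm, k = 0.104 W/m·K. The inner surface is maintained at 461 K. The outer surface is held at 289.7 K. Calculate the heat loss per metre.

Q' = 93.8 W/m

Series thermal resistances, inner to outer:
  R'_cast iron = ln(0.0976/0.0872)/(2πk) = 0.1127/(2π·48.7) = 3.682×10^-4 m·K/W
  R'_ceramic fibre blanket = ln(0.180/0.0976)/(2πk) = 0.6121/(2π·0.0910) = 1.070 m·K/W
  R'_diatomaceous earth = ln(0.295/0.180)/(2πk) = 0.4940/(2π·0.104) = 0.7560 m·K/W
ΣR = 3.682×10^-4 + 1.070 + 0.7560 = 1.826 m·K/W
Q' = ΔT/ΣR = (461 K − 289.7 K)/1.826 = 93.8 W/m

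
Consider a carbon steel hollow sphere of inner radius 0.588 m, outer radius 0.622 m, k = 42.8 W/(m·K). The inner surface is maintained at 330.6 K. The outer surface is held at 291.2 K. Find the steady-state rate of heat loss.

Q = 2.28×10^5 W

Q = 4πk·ΔT/(1/r₁ − 1/r₂) = 4π × 42.8 × 39.4 / (1/0.588 − 1/0.622) = 2.28×10^5 W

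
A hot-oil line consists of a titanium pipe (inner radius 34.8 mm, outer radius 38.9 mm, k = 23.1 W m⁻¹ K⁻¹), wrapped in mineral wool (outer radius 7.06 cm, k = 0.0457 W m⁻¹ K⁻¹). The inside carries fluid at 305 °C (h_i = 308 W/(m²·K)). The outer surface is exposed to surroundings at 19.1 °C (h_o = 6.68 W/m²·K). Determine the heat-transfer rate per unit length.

Resistance network (inner→outer):
  R'_conv,in = 1/(2πr h) = 1/(2π·0.0348·308) = 0.01485 m·K/W
  R'_titanium = ln(0.0389/0.0348)/(2πk) = 0.1114/(2π·23.1) = 7.674×10^-4 m·K/W
  R'_mineral wool = ln(0.0706/0.0389)/(2πk) = 0.5960/(2π·0.0457) = 2.076 m·K/W
  R'_conv,out = 1/(2πr h) = 1/(2π·0.0706·6.68) = 0.3375 m·K/W
ΣR = 0.01485 + 7.674×10^-4 + 2.076 + 0.3375 = 2.429 m·K/W
Q' = ΔT/ΣR = (305 °C − 19.1 °C)/2.429 = 118 W/m

Q' = 118 W/m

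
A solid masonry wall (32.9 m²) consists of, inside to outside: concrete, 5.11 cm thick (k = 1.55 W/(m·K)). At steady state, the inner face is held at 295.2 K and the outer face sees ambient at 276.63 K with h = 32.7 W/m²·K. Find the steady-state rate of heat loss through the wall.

Q = 9.61 kW

Series thermal resistances, inner to outer:
  R_concrete = L/(kA) = 0.0511/(1.55·32.9) = 0.001002 K/W
  R_conv,out = 1/(hA) = 1/(32.7·32.9) = 9.295×10^-4 K/W
ΣR = 0.001002 + 9.295×10^-4 = 0.001932 K/W
Q = ΔT/ΣR = (295.2 K − 276.63 K)/0.001932 = 9610 W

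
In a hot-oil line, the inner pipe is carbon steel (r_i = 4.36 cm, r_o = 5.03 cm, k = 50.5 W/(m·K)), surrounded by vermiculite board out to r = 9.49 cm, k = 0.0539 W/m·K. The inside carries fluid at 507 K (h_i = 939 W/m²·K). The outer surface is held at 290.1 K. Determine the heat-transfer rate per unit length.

Q' = 115 W/m

Treat each layer as a resistance in series:
  R'_conv,in = 1/(2πr h) = 1/(2π·0.0436·939) = 0.003887 m·K/W
  R'_carbon steel = ln(0.0503/0.0436)/(2πk) = 0.1429/(2π·50.5) = 4.505×10^-4 m·K/W
  R'_vermiculite board = ln(0.0949/0.0503)/(2πk) = 0.6348/(2π·0.0539) = 1.874 m·K/W
ΣR = 0.003887 + 4.505×10^-4 + 1.874 = 1.878 m·K/W
Q' = ΔT/ΣR = (507 K − 290.1 K)/1.878 = 115 W/m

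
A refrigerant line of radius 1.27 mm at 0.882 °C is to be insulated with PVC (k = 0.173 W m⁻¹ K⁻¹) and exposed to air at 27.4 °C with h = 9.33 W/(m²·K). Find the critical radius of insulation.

r_cr = 1.85 cm

For a cylinder, r_cr = k_ins/h = 0.173/9.33 = 0.0185 m = 1.85 cm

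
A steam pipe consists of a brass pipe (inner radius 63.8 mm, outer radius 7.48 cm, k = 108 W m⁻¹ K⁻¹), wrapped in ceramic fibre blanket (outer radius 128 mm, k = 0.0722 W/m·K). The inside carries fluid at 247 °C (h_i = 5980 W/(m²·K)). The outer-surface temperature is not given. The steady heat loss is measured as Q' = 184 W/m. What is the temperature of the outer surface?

T_out = 29.0 °C

Series resistances:
  R'_conv,in = 1/(2πr h) = 1/(2π·0.0638·5980) = 4.172×10^-4 m·K/W
  R'_brass = ln(0.0748/0.0638)/(2πk) = 0.1591/(2π·108) = 2.344×10^-4 m·K/W
  R'_ceramic fibre blanket = ln(0.128/0.0748)/(2πk) = 0.5372/(2π·0.0722) = 1.184 m·K/W
ΣR = 1.185 m·K/W
ΔT = Q'·ΣR = 184 × 1.185 = 218.0 K
Heat flows outward, so T_out = T_in − ΔT = 247 − 218.0 = 29.0 °C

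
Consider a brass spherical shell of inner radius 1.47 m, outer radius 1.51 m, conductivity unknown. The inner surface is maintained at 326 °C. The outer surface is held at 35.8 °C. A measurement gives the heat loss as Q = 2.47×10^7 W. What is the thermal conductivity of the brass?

ΣR = ΔT/Q = |326 − 35.8|/2.47×10^7 = 1.175×10^-5 K/W
(1/r₁−1/r₂)/(4πk) = 1.175×10^-5 ⇒ k = 0.01802/(4π·1.175×10^-5) = 122 W/m·K

k = 122 W/m·K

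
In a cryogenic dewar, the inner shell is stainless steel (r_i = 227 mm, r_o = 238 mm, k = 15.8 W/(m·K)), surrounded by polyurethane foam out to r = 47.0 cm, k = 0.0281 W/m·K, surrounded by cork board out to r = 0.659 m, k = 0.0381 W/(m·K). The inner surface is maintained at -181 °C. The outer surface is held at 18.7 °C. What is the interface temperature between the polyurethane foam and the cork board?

Treat each layer as a resistance in series:
  R_stainless steel = (1/0.227 − 1/0.238)/(4πk) = 0.2036/(4π·15.8) = 0.001025 K/W
  R_polyurethane foam = (1/0.238 − 1/0.470)/(4πk) = 2.074/(4π·0.0281) = 5.874 K/W
  R_cork board = (1/0.470 − 1/0.659)/(4πk) = 0.6102/(4π·0.0381) = 1.275 K/W
ΣR = 0.001025 + 5.874 + 1.275 = 7.150 K/W
Q = ΔT/ΣR = (-181 °C − 18.7 °C)/7.150 = -27.93 W
From the inner boundary to the polyurethane foam/cork board interface, ΣR_partial = 5.875 K/W.
T_interface = T_in − Q·ΣR_partial = -181 °C − (-27.93)(5.875) = -16.9 °C

T = -16.9 °C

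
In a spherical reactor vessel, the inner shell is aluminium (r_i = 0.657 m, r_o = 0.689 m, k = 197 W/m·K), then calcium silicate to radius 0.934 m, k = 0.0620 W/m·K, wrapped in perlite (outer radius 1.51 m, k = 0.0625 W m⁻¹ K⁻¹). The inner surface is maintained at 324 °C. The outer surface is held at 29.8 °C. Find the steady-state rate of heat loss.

Resistance network (inner→outer):
  R_aluminium = (1/0.657 − 1/0.689)/(4πk) = 0.07069/(4π·197) = 2.856×10^-5 K/W
  R_calcium silicate = (1/0.689 − 1/0.934)/(4πk) = 0.3807/(4π·0.0620) = 0.4887 K/W
  R_perlite = (1/0.934 − 1/1.51)/(4πk) = 0.4084/(4π·0.0625) = 0.5200 K/W
ΣR = 2.856×10^-5 + 0.4887 + 0.5200 = 1.009 K/W
Q = ΔT/ΣR = (324 °C − 29.8 °C)/1.009 = 292 W

Q = 292 W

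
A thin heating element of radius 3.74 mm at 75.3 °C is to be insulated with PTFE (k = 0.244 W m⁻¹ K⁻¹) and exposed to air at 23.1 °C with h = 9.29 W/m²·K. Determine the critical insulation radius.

For a cylinder, r_cr = k_ins/h = 0.244/9.29 = 0.0263 m = 2.63 cm

r_cr = 2.63 cm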